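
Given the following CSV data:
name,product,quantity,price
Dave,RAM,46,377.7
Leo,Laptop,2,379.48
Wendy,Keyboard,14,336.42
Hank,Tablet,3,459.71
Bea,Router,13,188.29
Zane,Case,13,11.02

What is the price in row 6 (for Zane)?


Row 6: Zane
Column 'price' = 11.02

ANSWER: 11.02


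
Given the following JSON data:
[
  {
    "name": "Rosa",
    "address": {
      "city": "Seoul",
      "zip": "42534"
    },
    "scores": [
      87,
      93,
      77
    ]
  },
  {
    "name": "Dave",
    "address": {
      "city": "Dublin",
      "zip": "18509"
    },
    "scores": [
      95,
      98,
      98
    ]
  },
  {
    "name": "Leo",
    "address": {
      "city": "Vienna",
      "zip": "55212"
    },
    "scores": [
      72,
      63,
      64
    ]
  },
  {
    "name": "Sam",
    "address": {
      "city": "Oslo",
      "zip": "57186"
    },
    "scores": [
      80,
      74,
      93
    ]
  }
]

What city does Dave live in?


Path: records[1].address.city
Value: Dublin

ANSWER: Dublin


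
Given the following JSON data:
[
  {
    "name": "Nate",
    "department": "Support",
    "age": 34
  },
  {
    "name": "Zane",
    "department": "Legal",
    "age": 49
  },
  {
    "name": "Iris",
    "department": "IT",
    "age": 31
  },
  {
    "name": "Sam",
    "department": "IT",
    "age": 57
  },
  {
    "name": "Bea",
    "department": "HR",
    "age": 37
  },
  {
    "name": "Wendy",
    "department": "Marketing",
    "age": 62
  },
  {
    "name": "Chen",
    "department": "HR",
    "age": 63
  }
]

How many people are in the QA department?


Scanning records for department = QA
  No matches found
Count: 0

ANSWER: 0


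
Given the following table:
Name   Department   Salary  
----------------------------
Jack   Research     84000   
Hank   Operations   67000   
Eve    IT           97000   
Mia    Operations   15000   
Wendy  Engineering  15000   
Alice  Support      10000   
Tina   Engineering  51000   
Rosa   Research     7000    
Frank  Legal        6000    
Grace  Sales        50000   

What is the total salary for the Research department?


Research department members:
  Jack: 84000
  Rosa: 7000
Total = 84000 + 7000 = 91000

ANSWER: 91000


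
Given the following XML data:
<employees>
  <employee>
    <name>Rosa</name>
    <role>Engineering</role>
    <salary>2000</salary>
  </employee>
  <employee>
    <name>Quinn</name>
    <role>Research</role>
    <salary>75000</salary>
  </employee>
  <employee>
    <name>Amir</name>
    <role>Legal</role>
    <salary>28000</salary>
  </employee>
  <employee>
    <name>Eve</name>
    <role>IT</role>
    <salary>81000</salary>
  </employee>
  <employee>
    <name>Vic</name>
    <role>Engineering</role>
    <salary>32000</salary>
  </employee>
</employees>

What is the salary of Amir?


Searching for <employee> with <name>Amir</name>
Found at position 3
<salary>28000</salary>

ANSWER: 28000


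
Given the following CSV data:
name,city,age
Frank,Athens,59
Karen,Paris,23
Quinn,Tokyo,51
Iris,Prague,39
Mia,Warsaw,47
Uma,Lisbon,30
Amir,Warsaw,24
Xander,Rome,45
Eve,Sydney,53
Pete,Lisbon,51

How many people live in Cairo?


Scanning city column for 'Cairo':
Total matches: 0

ANSWER: 0


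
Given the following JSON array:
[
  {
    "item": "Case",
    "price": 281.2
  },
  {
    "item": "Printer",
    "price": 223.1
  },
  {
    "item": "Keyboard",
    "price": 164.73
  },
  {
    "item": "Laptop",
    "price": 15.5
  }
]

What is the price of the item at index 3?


Array index 3 -> Laptop
price = 15.5

ANSWER: 15.5


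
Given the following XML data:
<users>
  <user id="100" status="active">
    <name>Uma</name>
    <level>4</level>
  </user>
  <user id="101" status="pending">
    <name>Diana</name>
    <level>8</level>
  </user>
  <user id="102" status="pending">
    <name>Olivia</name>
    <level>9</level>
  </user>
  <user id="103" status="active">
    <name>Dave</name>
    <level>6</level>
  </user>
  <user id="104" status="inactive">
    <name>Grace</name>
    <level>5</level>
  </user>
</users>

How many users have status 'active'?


Counting users with status='active':
  Uma (id=100) -> MATCH
  Dave (id=103) -> MATCH
Count: 2

ANSWER: 2


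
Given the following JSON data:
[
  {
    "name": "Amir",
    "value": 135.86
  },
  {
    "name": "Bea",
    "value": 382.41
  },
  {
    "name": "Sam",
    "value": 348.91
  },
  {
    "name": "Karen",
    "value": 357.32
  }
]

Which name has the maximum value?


Comparing values:
  Amir: 135.86
  Bea: 382.41
  Sam: 348.91
  Karen: 357.32
Maximum: Bea (382.41)

ANSWER: Bea


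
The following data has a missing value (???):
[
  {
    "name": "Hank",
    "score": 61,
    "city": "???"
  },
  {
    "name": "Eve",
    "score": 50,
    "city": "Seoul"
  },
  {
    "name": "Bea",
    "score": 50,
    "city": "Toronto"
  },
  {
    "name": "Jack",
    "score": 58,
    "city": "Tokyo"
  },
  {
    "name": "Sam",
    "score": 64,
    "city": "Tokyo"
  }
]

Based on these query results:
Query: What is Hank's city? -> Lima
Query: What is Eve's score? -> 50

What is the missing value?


The missing value is Hank's city
From query: Hank's city = Lima

ANSWER: Lima


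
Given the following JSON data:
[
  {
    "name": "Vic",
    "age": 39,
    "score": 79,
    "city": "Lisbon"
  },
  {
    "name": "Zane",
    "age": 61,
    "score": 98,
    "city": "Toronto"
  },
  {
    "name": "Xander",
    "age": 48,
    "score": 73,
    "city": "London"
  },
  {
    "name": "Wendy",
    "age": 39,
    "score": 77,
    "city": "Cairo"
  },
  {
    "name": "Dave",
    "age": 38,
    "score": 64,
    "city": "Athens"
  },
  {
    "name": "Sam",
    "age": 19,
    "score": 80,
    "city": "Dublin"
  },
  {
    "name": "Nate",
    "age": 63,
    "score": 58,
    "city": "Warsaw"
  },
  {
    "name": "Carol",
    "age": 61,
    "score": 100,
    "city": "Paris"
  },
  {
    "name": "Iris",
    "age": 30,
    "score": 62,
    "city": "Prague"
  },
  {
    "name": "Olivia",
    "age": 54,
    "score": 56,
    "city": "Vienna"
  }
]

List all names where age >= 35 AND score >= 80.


Checking both conditions:
  Vic (age=39, score=79) -> no
  Zane (age=61, score=98) -> YES
  Xander (age=48, score=73) -> no
  Wendy (age=39, score=77) -> no
  Dave (age=38, score=64) -> no
  Sam (age=19, score=80) -> no
  Nate (age=63, score=58) -> no
  Carol (age=61, score=100) -> YES
  Iris (age=30, score=62) -> no
  Olivia (age=54, score=56) -> no


ANSWER: Zane, Carol


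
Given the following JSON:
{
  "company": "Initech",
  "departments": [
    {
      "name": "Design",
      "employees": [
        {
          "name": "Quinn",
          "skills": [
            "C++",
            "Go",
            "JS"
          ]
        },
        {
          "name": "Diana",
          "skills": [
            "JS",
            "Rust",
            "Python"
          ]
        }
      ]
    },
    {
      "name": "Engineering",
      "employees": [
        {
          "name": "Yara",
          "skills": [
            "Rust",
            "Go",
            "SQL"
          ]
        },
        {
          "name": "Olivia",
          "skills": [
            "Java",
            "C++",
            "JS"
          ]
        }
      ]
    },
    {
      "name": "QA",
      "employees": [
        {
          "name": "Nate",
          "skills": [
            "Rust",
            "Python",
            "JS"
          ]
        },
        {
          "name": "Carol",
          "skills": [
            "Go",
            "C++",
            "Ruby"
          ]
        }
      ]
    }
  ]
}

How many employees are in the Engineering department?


Path: departments[1].employees
Count: 2

ANSWER: 2


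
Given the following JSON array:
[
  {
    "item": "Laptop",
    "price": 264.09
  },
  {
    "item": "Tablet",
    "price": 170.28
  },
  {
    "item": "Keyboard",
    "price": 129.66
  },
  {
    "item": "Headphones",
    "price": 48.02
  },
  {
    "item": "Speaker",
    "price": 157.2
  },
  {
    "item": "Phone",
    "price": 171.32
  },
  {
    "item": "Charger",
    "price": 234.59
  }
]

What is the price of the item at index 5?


Array index 5 -> Phone
price = 171.32

ANSWER: 171.32


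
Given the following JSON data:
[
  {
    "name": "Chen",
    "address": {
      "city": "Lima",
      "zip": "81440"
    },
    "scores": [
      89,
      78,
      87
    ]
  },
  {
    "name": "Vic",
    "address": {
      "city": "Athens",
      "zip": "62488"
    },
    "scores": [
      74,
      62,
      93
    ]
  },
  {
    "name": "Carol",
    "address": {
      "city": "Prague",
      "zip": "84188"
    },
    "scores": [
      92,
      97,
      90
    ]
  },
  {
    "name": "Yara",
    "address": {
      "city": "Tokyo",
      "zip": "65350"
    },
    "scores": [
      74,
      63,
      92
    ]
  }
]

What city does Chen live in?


Path: records[0].address.city
Value: Lima

ANSWER: Lima


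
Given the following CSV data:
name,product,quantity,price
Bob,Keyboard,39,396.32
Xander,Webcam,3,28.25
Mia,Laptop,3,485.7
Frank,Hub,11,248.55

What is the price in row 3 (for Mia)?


Row 3: Mia
Column 'price' = 485.7

ANSWER: 485.7


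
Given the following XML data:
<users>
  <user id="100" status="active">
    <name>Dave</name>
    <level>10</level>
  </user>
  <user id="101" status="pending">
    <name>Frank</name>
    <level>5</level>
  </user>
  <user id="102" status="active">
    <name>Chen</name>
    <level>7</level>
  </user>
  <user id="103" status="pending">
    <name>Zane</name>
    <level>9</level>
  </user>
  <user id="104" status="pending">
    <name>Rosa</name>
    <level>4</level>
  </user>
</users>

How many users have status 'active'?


Counting users with status='active':
  Dave (id=100) -> MATCH
  Chen (id=102) -> MATCH
Count: 2

ANSWER: 2


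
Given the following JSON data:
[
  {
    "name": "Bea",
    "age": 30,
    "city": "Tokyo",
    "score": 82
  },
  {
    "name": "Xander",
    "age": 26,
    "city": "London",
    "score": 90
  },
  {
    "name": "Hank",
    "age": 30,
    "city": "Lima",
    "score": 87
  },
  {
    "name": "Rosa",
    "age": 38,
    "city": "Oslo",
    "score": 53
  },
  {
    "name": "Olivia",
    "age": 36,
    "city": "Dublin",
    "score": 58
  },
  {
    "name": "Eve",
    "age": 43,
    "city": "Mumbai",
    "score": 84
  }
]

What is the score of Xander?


Looking up record where name = Xander
Record index: 1
Field 'score' = 90

ANSWER: 90


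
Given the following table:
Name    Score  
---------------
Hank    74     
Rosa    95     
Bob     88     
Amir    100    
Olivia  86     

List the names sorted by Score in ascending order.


Sorting by Score (ascending):
  Hank: 74
  Olivia: 86
  Bob: 88
  Rosa: 95
  Amir: 100


ANSWER: Hank, Olivia, Bob, Rosa, Amir


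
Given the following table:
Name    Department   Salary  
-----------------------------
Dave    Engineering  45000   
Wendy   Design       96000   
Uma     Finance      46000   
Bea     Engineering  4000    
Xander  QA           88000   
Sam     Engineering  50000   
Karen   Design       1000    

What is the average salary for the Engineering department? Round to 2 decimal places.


Engineering department members:
  Dave: 45000
  Bea: 4000
  Sam: 50000
Sum = 99000
Count = 3
Average = 99000 / 3 = 33000.00

ANSWER: 33000.00


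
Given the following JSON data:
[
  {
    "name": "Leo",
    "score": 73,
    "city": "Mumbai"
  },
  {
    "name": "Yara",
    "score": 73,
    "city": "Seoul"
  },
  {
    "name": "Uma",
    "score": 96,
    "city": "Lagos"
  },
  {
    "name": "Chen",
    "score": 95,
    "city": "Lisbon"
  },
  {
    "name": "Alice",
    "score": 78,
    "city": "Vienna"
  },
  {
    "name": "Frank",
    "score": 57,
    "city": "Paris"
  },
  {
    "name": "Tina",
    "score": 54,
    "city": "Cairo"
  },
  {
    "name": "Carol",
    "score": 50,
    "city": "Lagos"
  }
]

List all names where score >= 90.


Filtering records where score >= 90:
  Leo (score=73) -> no
  Yara (score=73) -> no
  Uma (score=96) -> YES
  Chen (score=95) -> YES
  Alice (score=78) -> no
  Frank (score=57) -> no
  Tina (score=54) -> no
  Carol (score=50) -> no


ANSWER: Uma, Chen


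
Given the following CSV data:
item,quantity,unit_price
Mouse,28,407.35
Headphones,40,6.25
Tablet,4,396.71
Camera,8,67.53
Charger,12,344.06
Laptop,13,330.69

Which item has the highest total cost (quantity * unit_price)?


Computing row totals:
  Mouse: 11405.8
  Headphones: 250.0
  Tablet: 1586.84
  Camera: 540.24
  Charger: 4128.72
  Laptop: 4298.97
Maximum: Mouse (11405.8)

ANSWER: Mouse


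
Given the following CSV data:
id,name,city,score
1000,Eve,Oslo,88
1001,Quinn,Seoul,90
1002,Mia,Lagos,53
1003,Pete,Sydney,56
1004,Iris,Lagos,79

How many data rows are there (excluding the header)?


Counting rows (excluding header):
Header: id,name,city,score
Data rows: 5

ANSWER: 5


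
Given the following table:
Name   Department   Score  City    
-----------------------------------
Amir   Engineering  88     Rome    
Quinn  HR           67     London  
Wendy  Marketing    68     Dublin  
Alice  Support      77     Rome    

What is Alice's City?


Row 4: Alice
City = Rome

ANSWER: Rome


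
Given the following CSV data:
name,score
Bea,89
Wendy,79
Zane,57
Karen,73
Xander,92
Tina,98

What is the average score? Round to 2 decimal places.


Scores: 89, 79, 57, 73, 92, 98
Sum = 488
Count = 6
Average = 488 / 6 = 81.33

ANSWER: 81.33


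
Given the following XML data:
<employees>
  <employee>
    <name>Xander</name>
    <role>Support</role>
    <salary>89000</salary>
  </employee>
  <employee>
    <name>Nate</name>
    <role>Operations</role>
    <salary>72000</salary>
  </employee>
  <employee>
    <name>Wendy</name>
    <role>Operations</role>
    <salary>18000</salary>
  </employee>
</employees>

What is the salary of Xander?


Searching for <employee> with <name>Xander</name>
Found at position 1
<salary>89000</salary>

ANSWER: 89000


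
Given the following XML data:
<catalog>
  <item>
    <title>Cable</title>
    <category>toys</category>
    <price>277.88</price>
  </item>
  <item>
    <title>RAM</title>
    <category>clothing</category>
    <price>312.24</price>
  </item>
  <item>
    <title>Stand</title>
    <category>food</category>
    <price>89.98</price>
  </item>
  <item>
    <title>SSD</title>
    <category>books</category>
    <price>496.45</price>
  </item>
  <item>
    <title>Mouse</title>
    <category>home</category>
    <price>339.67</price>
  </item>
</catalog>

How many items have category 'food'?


Scanning <item> elements for <category>food</category>:
  Item 3: Stand -> MATCH
Count: 1

ANSWER: 1


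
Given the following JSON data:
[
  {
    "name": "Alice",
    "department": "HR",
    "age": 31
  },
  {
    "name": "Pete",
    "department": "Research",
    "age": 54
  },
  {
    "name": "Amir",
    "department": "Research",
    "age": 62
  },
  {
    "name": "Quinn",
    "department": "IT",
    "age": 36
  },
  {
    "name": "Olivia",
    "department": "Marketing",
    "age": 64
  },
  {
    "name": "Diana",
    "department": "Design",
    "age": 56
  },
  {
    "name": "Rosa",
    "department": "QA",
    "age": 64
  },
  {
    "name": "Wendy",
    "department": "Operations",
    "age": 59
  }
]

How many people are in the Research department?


Scanning records for department = Research
  Record 1: Pete
  Record 2: Amir
Count: 2

ANSWER: 2


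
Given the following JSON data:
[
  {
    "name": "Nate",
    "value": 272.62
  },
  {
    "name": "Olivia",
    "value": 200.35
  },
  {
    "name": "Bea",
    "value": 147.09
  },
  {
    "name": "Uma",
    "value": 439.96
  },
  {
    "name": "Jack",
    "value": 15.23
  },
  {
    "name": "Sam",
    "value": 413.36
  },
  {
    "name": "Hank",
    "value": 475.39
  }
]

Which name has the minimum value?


Comparing values:
  Nate: 272.62
  Olivia: 200.35
  Bea: 147.09
  Uma: 439.96
  Jack: 15.23
  Sam: 413.36
  Hank: 475.39
Minimum: Jack (15.23)

ANSWER: Jack


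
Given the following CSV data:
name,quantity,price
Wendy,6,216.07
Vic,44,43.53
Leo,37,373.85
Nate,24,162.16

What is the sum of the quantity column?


Values in 'quantity' column:
  Row 1: 6
  Row 2: 44
  Row 3: 37
  Row 4: 24
Sum = 6 + 44 + 37 + 24 = 111

ANSWER: 111


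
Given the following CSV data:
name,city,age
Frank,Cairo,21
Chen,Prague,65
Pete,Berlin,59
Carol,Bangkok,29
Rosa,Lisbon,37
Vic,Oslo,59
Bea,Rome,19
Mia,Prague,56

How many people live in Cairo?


Scanning city column for 'Cairo':
  Row 1: Frank -> MATCH
Total matches: 1

ANSWER: 1


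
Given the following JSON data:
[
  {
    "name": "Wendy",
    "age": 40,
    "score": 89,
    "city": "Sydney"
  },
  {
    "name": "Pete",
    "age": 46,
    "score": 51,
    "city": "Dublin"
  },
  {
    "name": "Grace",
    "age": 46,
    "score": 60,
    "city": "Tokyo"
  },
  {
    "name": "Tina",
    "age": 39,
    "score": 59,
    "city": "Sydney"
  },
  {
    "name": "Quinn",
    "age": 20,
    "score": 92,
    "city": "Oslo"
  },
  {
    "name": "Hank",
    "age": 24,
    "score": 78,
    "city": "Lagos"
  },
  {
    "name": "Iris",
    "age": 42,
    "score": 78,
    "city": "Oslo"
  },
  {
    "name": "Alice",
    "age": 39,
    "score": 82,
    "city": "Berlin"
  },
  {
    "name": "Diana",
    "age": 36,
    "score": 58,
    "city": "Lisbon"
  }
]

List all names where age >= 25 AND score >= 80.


Checking both conditions:
  Wendy (age=40, score=89) -> YES
  Pete (age=46, score=51) -> no
  Grace (age=46, score=60) -> no
  Tina (age=39, score=59) -> no
  Quinn (age=20, score=92) -> no
  Hank (age=24, score=78) -> no
  Iris (age=42, score=78) -> no
  Alice (age=39, score=82) -> YES
  Diana (age=36, score=58) -> no


ANSWER: Wendy, Alice


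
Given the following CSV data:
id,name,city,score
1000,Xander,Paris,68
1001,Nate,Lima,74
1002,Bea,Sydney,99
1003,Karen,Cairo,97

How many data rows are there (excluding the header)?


Counting rows (excluding header):
Header: id,name,city,score
Data rows: 4

ANSWER: 4


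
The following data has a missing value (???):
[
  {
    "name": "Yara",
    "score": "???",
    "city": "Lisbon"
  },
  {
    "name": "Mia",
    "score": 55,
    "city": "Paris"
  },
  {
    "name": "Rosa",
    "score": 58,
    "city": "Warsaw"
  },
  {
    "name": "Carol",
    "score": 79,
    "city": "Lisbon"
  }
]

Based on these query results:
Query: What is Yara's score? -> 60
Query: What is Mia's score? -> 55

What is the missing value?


The missing value is Yara's score
From query: Yara's score = 60

ANSWER: 60


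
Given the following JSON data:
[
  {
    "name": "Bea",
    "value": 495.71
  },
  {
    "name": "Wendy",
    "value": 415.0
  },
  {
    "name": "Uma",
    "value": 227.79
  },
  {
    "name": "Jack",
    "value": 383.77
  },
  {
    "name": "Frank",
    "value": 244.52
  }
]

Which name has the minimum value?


Comparing values:
  Bea: 495.71
  Wendy: 415.0
  Uma: 227.79
  Jack: 383.77
  Frank: 244.52
Minimum: Uma (227.79)

ANSWER: Uma


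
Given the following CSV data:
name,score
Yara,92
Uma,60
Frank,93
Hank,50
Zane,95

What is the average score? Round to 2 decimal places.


Scores: 92, 60, 93, 50, 95
Sum = 390
Count = 5
Average = 390 / 5 = 78.00

ANSWER: 78.00


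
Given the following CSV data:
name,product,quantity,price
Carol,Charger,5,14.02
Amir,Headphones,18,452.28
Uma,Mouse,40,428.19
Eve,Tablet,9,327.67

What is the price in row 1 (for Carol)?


Row 1: Carol
Column 'price' = 14.02

ANSWER: 14.02


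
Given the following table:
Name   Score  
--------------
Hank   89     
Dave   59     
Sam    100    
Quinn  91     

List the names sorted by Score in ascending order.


Sorting by Score (ascending):
  Dave: 59
  Hank: 89
  Quinn: 91
  Sam: 100


ANSWER: Dave, Hank, Quinn, Sam


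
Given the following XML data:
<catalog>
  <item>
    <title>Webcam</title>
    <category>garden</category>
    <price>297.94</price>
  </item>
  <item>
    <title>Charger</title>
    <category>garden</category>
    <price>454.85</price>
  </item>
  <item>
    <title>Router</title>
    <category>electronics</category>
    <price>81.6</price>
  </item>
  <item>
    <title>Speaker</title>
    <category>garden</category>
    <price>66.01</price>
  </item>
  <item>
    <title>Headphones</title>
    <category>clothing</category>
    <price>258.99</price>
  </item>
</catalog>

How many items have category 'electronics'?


Scanning <item> elements for <category>electronics</category>:
  Item 3: Router -> MATCH
Count: 1

ANSWER: 1


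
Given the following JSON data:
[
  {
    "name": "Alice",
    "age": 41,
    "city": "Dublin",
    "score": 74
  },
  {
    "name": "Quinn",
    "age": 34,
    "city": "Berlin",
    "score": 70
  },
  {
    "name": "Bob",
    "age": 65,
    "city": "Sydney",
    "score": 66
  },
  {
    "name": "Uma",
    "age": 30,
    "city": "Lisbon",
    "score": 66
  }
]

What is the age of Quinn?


Looking up record where name = Quinn
Record index: 1
Field 'age' = 34

ANSWER: 34


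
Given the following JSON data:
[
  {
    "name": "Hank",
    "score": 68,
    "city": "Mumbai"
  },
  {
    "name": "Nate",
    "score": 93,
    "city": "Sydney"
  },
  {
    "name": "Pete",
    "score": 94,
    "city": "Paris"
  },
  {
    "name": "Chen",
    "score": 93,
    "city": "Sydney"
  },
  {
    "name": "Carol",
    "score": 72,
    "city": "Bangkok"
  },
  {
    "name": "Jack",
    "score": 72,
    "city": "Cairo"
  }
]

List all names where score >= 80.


Filtering records where score >= 80:
  Hank (score=68) -> no
  Nate (score=93) -> YES
  Pete (score=94) -> YES
  Chen (score=93) -> YES
  Carol (score=72) -> no
  Jack (score=72) -> no


ANSWER: Nate, Pete, Chen


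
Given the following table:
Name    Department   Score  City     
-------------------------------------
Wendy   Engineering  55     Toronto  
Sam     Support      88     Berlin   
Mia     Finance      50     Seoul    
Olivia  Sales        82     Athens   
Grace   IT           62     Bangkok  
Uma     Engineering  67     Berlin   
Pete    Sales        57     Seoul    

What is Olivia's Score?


Row 4: Olivia
Score = 82

ANSWER: 82


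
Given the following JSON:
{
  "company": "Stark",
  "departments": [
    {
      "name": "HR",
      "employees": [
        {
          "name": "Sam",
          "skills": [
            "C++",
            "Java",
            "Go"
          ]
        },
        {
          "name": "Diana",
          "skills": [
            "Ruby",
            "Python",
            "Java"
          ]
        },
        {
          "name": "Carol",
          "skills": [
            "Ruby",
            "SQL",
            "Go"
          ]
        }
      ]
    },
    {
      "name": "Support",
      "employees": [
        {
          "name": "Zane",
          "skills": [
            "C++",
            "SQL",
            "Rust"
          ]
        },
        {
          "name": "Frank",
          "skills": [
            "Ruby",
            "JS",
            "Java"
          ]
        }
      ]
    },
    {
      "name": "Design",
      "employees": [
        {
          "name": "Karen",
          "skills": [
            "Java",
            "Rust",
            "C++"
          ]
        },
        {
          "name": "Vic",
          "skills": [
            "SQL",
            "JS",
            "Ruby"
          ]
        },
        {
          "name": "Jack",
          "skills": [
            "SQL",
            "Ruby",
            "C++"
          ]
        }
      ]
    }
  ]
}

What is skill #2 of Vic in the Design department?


Path: departments[2].employees[1].skills[1]
Value: JS

ANSWER: JS


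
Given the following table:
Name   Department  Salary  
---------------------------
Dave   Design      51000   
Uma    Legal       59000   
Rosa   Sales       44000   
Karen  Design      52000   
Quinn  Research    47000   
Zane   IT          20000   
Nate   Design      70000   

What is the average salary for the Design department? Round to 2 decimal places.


Design department members:
  Dave: 51000
  Karen: 52000
  Nate: 70000
Sum = 173000
Count = 3
Average = 173000 / 3 = 57666.67

ANSWER: 57666.67


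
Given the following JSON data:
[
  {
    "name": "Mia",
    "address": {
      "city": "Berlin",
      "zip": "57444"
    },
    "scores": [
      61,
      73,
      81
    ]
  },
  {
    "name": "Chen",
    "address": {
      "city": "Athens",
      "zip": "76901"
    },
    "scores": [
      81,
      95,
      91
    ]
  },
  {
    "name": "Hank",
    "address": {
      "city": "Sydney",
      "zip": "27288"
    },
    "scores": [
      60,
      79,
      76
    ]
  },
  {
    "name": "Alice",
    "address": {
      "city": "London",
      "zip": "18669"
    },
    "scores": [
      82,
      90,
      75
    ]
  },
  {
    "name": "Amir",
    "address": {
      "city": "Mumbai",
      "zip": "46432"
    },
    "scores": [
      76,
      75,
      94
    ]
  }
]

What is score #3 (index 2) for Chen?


Path: records[1].scores[2]
Value: 91

ANSWER: 91


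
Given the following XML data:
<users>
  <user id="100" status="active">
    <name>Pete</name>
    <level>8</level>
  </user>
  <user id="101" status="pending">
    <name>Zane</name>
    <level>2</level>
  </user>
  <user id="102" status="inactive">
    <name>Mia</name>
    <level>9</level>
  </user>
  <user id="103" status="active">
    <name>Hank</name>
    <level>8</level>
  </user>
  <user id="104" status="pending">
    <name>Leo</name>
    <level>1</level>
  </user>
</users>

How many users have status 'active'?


Counting users with status='active':
  Pete (id=100) -> MATCH
  Hank (id=103) -> MATCH
Count: 2

ANSWER: 2


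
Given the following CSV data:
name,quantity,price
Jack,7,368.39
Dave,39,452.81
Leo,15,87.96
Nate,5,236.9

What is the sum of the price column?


Values in 'price' column:
  Row 1: 368.39
  Row 2: 452.81
  Row 3: 87.96
  Row 4: 236.9
Sum = 368.39 + 452.81 + 87.96 + 236.9 = 1146.06

ANSWER: 1146.06


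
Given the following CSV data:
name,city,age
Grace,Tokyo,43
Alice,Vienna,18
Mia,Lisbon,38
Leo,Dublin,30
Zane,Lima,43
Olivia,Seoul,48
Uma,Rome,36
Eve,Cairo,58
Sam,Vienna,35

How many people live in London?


Scanning city column for 'London':
Total matches: 0

ANSWER: 0


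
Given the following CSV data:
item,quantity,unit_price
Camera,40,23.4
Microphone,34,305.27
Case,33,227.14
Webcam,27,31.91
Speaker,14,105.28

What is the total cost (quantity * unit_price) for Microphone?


Row: Microphone
quantity = 34
unit_price = 305.27
total = 34 * 305.27 = 10379.18

ANSWER: 10379.18


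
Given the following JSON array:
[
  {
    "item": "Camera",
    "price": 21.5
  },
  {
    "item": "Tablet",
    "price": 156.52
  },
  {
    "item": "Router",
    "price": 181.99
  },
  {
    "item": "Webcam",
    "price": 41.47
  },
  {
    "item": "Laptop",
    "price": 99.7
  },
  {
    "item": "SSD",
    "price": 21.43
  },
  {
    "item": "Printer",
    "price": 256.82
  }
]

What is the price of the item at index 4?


Array index 4 -> Laptop
price = 99.7

ANSWER: 99.7


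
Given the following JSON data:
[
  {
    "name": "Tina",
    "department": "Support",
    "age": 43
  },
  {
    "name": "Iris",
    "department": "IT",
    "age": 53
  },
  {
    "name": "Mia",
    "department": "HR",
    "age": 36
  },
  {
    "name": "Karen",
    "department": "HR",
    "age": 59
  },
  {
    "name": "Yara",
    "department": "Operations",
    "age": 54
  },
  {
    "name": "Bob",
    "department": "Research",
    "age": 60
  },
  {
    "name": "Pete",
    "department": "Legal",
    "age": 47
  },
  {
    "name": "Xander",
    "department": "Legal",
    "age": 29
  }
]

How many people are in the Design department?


Scanning records for department = Design
  No matches found
Count: 0

ANSWER: 0


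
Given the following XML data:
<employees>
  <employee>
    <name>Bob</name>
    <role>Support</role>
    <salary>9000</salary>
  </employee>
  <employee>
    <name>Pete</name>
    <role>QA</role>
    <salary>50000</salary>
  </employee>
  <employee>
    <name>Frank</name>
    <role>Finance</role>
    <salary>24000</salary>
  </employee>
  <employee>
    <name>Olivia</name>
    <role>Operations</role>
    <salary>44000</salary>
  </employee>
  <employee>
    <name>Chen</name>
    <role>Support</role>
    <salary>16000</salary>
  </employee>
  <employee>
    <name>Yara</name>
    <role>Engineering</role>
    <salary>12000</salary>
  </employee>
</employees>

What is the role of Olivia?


Searching for <employee> with <name>Olivia</name>
Found at position 4
<role>Operations</role>

ANSWER: Operations


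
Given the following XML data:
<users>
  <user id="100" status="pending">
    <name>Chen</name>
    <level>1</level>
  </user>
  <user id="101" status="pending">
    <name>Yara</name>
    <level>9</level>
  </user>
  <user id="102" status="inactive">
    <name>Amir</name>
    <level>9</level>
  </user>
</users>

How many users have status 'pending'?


Counting users with status='pending':
  Chen (id=100) -> MATCH
  Yara (id=101) -> MATCH
Count: 2

ANSWER: 2


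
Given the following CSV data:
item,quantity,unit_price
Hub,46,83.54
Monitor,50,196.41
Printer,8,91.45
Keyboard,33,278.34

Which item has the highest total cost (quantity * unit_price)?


Computing row totals:
  Hub: 3842.84
  Monitor: 9820.5
  Printer: 731.6
  Keyboard: 9185.22
Maximum: Monitor (9820.5)

ANSWER: Monitor


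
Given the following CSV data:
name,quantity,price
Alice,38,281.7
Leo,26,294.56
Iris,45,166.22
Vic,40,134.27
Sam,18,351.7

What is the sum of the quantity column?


Values in 'quantity' column:
  Row 1: 38
  Row 2: 26
  Row 3: 45
  Row 4: 40
  Row 5: 18
Sum = 38 + 26 + 45 + 40 + 18 = 167

ANSWER: 167


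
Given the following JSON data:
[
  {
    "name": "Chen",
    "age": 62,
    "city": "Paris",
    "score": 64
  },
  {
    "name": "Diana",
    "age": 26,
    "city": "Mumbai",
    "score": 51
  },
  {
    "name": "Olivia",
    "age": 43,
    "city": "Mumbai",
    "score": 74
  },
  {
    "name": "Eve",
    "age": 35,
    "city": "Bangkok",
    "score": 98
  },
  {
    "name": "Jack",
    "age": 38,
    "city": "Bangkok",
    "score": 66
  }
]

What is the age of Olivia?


Looking up record where name = Olivia
Record index: 2
Field 'age' = 43

ANSWER: 43


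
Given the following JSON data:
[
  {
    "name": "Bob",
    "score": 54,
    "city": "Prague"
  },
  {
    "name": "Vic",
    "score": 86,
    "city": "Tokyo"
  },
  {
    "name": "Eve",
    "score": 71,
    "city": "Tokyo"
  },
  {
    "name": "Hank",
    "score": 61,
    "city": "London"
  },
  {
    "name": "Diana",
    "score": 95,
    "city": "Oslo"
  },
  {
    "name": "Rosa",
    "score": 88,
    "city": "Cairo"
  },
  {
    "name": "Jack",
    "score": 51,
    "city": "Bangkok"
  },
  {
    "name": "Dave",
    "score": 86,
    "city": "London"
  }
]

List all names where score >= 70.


Filtering records where score >= 70:
  Bob (score=54) -> no
  Vic (score=86) -> YES
  Eve (score=71) -> YES
  Hank (score=61) -> no
  Diana (score=95) -> YES
  Rosa (score=88) -> YES
  Jack (score=51) -> no
  Dave (score=86) -> YES


ANSWER: Vic, Eve, Diana, Rosa, Dave


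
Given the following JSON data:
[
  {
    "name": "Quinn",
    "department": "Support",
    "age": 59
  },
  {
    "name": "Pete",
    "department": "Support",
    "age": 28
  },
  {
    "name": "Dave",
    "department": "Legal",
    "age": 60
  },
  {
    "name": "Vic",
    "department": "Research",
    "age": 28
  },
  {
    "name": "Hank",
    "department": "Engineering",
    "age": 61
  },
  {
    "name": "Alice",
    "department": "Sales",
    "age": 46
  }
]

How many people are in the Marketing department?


Scanning records for department = Marketing
  No matches found
Count: 0

ANSWER: 0


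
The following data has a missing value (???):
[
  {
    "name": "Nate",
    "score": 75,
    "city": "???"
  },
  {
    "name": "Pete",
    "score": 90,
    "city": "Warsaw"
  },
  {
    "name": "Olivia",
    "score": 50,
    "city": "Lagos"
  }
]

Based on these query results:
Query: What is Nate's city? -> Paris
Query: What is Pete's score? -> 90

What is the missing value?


The missing value is Nate's city
From query: Nate's city = Paris

ANSWER: Paris


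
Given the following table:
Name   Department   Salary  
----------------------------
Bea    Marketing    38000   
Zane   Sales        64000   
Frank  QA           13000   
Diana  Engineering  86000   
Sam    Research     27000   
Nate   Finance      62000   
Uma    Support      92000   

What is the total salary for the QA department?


QA department members:
  Frank: 13000
Total = 13000 = 13000

ANSWER: 13000


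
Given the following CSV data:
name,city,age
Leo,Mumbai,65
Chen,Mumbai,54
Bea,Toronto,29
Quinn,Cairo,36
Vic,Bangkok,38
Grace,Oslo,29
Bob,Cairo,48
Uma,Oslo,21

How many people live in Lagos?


Scanning city column for 'Lagos':
Total matches: 0

ANSWER: 0


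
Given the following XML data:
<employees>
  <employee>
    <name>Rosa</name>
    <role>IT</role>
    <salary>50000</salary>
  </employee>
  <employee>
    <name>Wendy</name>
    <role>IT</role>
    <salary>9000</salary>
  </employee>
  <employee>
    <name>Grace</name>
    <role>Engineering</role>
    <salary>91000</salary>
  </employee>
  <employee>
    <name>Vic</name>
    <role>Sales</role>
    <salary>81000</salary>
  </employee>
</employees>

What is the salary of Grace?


Searching for <employee> with <name>Grace</name>
Found at position 3
<salary>91000</salary>

ANSWER: 91000


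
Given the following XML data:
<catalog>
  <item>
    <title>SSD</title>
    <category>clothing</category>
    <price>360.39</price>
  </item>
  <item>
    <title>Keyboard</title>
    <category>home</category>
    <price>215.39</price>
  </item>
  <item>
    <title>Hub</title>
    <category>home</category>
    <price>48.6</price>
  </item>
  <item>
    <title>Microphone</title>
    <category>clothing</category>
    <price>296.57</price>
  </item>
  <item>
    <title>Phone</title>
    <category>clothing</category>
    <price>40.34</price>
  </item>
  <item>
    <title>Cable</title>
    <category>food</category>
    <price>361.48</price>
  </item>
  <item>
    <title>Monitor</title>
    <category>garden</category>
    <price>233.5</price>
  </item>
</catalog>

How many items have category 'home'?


Scanning <item> elements for <category>home</category>:
  Item 2: Keyboard -> MATCH
  Item 3: Hub -> MATCH
Count: 2

ANSWER: 2


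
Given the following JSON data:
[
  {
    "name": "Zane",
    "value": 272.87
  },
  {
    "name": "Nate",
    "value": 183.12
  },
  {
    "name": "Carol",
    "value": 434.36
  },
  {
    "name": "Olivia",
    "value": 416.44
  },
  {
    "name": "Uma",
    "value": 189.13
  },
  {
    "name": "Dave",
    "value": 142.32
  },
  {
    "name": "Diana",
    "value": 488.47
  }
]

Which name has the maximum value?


Comparing values:
  Zane: 272.87
  Nate: 183.12
  Carol: 434.36
  Olivia: 416.44
  Uma: 189.13
  Dave: 142.32
  Diana: 488.47
Maximum: Diana (488.47)

ANSWER: Diana


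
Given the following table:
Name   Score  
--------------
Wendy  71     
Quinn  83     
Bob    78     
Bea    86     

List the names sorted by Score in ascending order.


Sorting by Score (ascending):
  Wendy: 71
  Bob: 78
  Quinn: 83
  Bea: 86


ANSWER: Wendy, Bob, Quinn, Bea


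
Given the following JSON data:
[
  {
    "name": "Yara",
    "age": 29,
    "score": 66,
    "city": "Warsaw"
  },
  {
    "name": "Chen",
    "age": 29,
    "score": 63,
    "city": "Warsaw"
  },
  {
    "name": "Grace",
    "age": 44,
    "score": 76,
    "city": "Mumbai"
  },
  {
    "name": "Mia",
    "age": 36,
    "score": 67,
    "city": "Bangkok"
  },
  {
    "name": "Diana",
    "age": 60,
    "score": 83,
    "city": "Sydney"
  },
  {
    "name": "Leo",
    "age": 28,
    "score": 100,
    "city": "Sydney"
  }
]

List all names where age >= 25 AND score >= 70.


Checking both conditions:
  Yara (age=29, score=66) -> no
  Chen (age=29, score=63) -> no
  Grace (age=44, score=76) -> YES
  Mia (age=36, score=67) -> no
  Diana (age=60, score=83) -> YES
  Leo (age=28, score=100) -> YES


ANSWER: Grace, Diana, Leo


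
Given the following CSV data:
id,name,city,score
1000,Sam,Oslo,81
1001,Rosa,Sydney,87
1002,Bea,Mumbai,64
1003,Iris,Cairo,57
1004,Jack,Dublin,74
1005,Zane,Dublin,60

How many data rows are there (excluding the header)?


Counting rows (excluding header):
Header: id,name,city,score
Data rows: 6

ANSWER: 6


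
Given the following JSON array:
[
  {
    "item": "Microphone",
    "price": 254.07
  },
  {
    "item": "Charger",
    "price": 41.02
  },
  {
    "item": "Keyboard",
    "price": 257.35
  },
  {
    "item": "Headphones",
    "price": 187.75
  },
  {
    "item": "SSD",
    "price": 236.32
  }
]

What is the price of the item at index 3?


Array index 3 -> Headphones
price = 187.75

ANSWER: 187.75


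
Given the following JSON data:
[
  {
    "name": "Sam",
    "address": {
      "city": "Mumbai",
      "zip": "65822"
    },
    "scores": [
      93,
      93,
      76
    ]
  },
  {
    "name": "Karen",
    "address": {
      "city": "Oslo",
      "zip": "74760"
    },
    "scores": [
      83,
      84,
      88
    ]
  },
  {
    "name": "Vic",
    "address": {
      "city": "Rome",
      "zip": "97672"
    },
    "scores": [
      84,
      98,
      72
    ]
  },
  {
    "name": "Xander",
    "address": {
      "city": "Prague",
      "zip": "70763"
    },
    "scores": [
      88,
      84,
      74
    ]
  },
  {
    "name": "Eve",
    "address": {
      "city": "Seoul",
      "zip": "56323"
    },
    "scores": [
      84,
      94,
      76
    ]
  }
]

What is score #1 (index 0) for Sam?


Path: records[0].scores[0]
Value: 93

ANSWER: 93


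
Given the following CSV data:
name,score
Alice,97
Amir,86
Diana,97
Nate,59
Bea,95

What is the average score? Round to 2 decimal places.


Scores: 97, 86, 97, 59, 95
Sum = 434
Count = 5
Average = 434 / 5 = 86.80

ANSWER: 86.80


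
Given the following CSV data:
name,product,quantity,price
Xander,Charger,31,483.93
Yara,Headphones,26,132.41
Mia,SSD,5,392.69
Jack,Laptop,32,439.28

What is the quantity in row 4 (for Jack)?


Row 4: Jack
Column 'quantity' = 32

ANSWER: 32


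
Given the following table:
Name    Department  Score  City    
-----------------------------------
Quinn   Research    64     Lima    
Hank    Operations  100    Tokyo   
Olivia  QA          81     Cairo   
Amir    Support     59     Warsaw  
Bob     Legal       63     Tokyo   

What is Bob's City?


Row 5: Bob
City = Tokyo

ANSWER: Tokyo


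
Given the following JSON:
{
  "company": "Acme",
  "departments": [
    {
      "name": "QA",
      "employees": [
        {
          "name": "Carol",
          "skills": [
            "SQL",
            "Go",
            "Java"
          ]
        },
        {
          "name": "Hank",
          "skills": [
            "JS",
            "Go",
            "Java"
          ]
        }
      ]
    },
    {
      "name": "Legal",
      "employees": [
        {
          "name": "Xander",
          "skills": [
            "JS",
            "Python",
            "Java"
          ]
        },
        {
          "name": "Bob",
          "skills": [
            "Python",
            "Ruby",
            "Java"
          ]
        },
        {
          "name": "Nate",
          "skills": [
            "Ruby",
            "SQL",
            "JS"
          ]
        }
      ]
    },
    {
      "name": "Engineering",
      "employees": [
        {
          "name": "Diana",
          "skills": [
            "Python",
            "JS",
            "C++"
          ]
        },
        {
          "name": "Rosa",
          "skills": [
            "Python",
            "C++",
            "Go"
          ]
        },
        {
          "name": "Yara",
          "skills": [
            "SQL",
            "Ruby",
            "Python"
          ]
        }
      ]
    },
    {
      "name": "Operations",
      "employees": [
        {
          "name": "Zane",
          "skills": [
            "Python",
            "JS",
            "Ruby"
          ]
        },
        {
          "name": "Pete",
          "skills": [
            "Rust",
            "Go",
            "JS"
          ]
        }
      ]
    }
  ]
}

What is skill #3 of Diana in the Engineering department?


Path: departments[2].employees[0].skills[2]
Value: C++

ANSWER: C++
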